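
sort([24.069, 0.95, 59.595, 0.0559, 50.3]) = [0.0559, 0.95, 24.069, 50.3, 59.595]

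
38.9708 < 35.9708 False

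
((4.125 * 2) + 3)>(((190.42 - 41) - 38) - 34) False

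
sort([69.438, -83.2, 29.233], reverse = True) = [69.438, 29.233, -83.2]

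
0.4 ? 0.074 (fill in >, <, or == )>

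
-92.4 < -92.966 False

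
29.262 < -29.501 False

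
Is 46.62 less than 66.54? Yes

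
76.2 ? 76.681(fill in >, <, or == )<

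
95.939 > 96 False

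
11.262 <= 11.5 True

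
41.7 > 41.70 False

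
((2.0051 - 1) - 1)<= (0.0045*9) True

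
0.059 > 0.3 False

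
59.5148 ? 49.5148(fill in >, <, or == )>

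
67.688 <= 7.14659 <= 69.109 False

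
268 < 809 True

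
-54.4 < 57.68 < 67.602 True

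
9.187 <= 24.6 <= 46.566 True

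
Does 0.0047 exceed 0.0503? No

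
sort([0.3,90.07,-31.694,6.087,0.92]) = [-31.694,0.3,0.92,6.087,90.07]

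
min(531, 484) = 484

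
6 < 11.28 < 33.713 True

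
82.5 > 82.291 True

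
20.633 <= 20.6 False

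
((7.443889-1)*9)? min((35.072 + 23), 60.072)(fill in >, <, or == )<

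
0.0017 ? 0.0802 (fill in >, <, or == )<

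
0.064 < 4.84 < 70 True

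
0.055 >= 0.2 False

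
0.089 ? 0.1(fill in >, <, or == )<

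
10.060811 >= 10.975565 False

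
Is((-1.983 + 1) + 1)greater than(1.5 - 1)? No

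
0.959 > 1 False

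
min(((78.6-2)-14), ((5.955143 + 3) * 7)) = 62.6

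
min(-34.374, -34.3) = -34.374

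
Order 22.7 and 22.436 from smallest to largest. 22.436, 22.7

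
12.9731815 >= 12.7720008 True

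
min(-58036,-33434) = -58036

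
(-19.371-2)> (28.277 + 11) False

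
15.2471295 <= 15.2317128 False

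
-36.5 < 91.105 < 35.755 False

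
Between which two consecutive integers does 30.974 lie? 30 and 31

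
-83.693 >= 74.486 False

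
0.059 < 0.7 True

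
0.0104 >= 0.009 True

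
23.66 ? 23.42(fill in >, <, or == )>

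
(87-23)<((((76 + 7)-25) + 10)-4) False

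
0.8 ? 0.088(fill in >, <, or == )>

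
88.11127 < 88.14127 True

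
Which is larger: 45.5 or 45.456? 45.5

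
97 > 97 False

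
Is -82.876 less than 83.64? Yes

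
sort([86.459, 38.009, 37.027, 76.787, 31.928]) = [31.928, 37.027, 38.009, 76.787, 86.459]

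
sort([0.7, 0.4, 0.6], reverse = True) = [0.7, 0.6, 0.4]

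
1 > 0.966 True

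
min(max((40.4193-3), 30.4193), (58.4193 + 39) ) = 37.4193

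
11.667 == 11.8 False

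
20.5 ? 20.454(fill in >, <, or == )>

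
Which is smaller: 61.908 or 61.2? 61.2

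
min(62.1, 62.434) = 62.1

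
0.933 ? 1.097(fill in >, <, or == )<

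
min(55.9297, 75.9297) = 55.9297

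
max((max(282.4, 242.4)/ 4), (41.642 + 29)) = 70.642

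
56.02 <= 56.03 True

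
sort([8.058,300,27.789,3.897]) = [3.897,8.058,27.789,300]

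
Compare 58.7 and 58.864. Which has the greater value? 58.864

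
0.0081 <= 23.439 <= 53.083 True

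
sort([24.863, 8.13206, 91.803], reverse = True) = [91.803, 24.863, 8.13206]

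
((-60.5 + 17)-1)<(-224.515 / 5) False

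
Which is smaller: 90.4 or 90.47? 90.4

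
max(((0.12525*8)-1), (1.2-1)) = 0.2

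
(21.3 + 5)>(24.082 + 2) True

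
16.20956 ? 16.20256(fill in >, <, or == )>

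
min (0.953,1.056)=0.953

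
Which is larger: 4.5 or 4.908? 4.908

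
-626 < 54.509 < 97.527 True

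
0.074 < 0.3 True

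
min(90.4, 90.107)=90.107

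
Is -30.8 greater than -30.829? Yes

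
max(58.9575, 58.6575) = 58.9575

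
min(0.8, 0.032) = 0.032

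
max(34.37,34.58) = 34.58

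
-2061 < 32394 True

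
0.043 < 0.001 False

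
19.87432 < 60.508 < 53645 True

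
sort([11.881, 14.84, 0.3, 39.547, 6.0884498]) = [0.3, 6.0884498, 11.881, 14.84, 39.547]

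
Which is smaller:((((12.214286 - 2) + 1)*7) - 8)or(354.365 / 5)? ((((12.214286 - 2) + 1)*7) - 8)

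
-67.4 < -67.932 False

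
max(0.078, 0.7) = 0.7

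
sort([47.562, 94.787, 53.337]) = [47.562, 53.337, 94.787]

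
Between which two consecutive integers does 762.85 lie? 762 and 763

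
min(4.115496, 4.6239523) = 4.115496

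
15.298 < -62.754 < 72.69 False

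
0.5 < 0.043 False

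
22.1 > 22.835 False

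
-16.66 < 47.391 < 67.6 True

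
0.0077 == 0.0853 False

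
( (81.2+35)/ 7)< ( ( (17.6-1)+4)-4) False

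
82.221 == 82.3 False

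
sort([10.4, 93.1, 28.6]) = [10.4, 28.6, 93.1]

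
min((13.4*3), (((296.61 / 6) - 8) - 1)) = 40.2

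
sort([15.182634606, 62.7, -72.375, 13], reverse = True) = [62.7, 15.182634606, 13, -72.375]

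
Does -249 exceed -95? No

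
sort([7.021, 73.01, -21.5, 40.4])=[-21.5, 7.021, 40.4, 73.01]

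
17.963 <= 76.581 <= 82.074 True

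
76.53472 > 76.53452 True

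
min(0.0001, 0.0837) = 0.0001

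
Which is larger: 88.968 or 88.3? 88.968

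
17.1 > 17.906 False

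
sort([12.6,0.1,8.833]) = [0.1,8.833,12.6]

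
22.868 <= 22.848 False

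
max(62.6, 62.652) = 62.652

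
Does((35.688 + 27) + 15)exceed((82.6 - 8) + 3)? Yes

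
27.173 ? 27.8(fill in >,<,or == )<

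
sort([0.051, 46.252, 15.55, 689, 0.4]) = [0.051, 0.4, 15.55, 46.252, 689]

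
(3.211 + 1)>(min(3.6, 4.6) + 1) False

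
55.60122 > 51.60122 True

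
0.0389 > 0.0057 True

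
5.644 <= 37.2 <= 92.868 True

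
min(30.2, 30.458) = 30.2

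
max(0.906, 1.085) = 1.085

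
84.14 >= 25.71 True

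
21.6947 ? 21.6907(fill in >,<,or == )>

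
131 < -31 False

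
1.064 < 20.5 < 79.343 True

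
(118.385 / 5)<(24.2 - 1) False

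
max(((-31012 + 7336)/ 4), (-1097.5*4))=-4390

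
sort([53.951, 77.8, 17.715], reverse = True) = [77.8, 53.951, 17.715]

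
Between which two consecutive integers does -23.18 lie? -24 and -23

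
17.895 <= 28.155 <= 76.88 True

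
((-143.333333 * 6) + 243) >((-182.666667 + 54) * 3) False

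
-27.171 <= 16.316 True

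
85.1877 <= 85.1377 False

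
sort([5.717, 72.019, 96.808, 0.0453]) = [0.0453, 5.717, 72.019, 96.808]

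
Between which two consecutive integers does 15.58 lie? 15 and 16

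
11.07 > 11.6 False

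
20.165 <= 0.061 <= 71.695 False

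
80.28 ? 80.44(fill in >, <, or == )<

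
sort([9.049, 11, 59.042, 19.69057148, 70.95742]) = [9.049, 11, 19.69057148, 59.042, 70.95742]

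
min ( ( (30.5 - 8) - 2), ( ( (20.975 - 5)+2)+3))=20.5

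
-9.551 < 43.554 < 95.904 True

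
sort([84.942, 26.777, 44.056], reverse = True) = [84.942, 44.056, 26.777]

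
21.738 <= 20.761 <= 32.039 False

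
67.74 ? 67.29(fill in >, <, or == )>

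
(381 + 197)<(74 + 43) False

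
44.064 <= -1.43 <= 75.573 False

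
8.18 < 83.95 True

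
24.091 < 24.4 True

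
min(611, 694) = 611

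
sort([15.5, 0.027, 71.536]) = [0.027, 15.5, 71.536]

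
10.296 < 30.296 True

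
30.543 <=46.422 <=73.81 True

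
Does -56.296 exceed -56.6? Yes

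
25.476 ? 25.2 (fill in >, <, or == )>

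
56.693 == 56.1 False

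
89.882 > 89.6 True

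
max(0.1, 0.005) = 0.1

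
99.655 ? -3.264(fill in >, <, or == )>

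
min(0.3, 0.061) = 0.061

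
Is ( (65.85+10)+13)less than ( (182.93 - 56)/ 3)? No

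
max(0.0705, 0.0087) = 0.0705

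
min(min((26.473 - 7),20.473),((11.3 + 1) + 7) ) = 19.3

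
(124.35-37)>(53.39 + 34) False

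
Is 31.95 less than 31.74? No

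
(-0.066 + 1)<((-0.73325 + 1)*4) True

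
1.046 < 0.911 False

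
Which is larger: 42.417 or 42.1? 42.417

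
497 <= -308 False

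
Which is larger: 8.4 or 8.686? 8.686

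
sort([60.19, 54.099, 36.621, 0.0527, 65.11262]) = [0.0527, 36.621, 54.099, 60.19, 65.11262]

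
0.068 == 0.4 False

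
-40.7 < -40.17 True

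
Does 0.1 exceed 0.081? Yes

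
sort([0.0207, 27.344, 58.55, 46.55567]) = [0.0207, 27.344, 46.55567, 58.55]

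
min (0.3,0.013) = 0.013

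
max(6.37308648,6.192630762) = 6.37308648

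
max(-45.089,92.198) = 92.198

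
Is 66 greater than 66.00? No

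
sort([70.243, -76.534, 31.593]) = [-76.534, 31.593, 70.243]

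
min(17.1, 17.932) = 17.1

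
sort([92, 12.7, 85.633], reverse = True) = [92, 85.633, 12.7]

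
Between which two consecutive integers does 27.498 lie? 27 and 28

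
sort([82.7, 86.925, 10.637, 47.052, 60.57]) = [10.637, 47.052, 60.57, 82.7, 86.925]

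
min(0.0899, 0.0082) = 0.0082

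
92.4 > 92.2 True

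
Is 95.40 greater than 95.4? No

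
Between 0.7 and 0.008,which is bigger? 0.7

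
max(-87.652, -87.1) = -87.1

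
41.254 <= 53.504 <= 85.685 True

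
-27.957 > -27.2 False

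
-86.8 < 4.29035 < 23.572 True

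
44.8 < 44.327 False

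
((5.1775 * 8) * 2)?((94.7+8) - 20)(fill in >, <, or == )>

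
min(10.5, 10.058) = 10.058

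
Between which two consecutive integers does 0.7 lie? 0 and 1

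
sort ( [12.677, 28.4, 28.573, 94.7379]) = [12.677, 28.4, 28.573, 94.7379]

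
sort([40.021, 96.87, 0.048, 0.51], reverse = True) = [96.87, 40.021, 0.51, 0.048]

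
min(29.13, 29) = 29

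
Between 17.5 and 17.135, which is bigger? 17.5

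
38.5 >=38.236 True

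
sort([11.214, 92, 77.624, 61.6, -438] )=[-438, 11.214, 61.6, 77.624, 92]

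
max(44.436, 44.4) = 44.436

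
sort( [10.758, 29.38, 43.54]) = [10.758, 29.38, 43.54]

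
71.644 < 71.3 False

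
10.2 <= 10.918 True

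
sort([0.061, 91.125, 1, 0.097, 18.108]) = [0.061, 0.097, 1, 18.108, 91.125]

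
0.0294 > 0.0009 True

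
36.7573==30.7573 False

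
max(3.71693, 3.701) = 3.71693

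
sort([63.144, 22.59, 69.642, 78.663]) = [22.59, 63.144, 69.642, 78.663]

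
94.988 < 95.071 True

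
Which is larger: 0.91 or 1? 1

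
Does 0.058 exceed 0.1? No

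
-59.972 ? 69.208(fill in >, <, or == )<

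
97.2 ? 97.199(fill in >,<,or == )>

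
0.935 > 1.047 False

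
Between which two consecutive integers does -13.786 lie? -14 and -13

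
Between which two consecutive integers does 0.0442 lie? 0 and 1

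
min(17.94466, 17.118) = 17.118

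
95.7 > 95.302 True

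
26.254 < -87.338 False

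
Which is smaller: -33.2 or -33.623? -33.623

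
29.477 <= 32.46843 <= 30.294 False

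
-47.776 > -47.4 False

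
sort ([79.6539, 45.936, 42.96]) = [42.96, 45.936, 79.6539]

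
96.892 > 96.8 True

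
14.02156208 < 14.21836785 True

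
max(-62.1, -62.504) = -62.1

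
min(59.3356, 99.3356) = 59.3356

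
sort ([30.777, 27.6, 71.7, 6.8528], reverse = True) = [71.7, 30.777, 27.6, 6.8528]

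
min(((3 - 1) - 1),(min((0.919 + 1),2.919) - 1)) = 0.919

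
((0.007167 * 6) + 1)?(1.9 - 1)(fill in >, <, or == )>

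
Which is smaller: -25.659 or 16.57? -25.659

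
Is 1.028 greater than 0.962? Yes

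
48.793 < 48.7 False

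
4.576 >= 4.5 True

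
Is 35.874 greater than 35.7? Yes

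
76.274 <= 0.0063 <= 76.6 False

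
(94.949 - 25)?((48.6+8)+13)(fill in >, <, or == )>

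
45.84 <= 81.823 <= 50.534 False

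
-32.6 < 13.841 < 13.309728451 False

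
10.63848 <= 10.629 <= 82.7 False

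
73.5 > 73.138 True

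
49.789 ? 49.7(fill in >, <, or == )>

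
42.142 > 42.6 False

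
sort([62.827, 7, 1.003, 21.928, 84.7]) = [1.003, 7, 21.928, 62.827, 84.7]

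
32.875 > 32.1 True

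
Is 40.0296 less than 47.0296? Yes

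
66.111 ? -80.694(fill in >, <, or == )>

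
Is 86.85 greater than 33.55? Yes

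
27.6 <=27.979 True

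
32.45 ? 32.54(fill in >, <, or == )<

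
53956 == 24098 False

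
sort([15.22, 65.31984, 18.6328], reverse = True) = [65.31984, 18.6328, 15.22]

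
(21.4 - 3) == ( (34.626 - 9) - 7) False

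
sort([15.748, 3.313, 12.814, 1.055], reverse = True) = [15.748, 12.814, 3.313, 1.055]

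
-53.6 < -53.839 False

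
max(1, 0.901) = 1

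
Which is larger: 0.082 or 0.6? 0.6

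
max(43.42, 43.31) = 43.42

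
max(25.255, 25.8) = 25.8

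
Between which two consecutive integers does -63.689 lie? -64 and -63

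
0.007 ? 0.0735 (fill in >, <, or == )<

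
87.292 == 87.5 False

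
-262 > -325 True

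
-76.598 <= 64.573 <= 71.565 True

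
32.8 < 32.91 True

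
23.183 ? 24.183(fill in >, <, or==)<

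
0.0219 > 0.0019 True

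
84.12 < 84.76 True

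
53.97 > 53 True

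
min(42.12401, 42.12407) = 42.12401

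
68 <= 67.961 False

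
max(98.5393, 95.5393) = 98.5393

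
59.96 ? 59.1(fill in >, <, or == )>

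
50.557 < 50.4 False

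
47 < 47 False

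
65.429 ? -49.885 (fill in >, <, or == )>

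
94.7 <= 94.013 False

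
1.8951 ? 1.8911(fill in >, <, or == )>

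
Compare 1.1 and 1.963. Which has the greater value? 1.963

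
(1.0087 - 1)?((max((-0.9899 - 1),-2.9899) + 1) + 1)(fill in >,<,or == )<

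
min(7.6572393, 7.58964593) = 7.58964593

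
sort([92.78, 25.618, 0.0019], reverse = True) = [92.78, 25.618, 0.0019]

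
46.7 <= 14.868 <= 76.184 False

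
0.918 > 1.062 False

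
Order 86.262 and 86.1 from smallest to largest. 86.1, 86.262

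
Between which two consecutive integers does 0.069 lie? 0 and 1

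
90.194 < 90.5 True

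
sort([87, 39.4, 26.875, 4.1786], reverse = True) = [87, 39.4, 26.875, 4.1786]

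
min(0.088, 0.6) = 0.088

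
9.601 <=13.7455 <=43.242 True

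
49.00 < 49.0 False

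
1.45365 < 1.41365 False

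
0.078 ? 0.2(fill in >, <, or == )<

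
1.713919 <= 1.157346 False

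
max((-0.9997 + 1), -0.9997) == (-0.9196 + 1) False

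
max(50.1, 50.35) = 50.35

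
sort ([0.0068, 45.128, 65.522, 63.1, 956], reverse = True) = [956, 65.522, 63.1, 45.128, 0.0068]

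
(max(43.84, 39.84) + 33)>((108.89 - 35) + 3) False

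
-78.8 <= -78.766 True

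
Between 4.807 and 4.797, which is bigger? 4.807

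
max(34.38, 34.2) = 34.38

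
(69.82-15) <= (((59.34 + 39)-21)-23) False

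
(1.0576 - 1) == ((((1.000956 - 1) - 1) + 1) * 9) False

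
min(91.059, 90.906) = 90.906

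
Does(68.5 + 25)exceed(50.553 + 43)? No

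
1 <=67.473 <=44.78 False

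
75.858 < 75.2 False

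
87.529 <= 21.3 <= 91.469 False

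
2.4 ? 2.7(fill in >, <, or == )<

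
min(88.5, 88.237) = 88.237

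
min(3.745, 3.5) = 3.5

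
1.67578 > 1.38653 True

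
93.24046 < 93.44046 True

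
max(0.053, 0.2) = 0.2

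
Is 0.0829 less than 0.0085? No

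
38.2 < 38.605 True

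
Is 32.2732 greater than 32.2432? Yes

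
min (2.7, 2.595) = 2.595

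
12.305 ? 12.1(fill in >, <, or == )>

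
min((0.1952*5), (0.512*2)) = 0.976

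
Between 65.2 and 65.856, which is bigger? 65.856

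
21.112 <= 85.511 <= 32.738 False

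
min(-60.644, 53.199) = -60.644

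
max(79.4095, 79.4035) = 79.4095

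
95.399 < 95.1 False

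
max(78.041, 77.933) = 78.041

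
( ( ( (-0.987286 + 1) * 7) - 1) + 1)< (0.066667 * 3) True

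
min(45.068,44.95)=44.95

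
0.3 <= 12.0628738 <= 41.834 True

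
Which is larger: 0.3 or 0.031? 0.3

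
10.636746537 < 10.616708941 False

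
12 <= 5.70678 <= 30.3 False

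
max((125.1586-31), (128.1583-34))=94.1586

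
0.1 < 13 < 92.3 True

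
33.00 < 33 False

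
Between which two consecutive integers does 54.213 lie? 54 and 55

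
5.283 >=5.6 False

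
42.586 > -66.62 True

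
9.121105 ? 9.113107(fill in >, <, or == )>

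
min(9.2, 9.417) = 9.2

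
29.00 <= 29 True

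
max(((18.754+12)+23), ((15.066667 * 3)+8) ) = 53.754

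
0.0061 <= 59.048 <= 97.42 True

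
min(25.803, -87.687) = -87.687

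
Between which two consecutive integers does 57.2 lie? 57 and 58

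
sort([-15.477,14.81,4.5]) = [-15.477,4.5,14.81]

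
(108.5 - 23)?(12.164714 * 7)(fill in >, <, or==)>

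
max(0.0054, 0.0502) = 0.0502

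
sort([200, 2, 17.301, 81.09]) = [2, 17.301, 81.09, 200]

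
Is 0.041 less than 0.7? Yes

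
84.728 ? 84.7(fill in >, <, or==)>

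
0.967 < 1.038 True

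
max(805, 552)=805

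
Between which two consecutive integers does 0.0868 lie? 0 and 1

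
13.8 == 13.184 False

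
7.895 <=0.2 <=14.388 False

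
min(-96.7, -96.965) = -96.965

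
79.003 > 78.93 True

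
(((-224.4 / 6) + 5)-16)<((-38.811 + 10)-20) False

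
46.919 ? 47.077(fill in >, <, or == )<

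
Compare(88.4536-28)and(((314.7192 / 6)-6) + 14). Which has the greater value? (88.4536-28)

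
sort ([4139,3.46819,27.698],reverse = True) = [4139,27.698,3.46819]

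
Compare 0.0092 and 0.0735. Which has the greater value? 0.0735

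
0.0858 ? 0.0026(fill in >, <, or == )>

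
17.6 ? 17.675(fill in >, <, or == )<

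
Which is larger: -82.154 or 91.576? 91.576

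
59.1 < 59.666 True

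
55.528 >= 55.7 False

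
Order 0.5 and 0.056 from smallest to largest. 0.056, 0.5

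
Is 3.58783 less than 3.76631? Yes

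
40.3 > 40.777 False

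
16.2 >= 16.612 False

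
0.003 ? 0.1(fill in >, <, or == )<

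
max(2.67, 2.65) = 2.67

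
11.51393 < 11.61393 True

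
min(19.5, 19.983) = 19.5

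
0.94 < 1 True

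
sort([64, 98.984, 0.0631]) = [0.0631, 64, 98.984]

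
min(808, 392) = 392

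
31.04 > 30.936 True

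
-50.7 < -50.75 False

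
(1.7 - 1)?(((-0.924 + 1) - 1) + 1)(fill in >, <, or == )>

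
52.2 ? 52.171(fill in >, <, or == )>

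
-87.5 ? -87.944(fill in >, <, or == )>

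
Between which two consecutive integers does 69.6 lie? 69 and 70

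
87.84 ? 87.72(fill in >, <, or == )>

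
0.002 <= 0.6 True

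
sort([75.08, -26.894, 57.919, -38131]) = [-38131, -26.894, 57.919, 75.08]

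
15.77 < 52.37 True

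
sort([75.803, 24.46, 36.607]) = [24.46, 36.607, 75.803]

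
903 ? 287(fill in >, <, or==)>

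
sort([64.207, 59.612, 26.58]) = [26.58, 59.612, 64.207]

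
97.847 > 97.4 True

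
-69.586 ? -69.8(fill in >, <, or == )>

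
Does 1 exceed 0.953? Yes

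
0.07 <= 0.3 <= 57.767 True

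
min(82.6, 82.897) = 82.6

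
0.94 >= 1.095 False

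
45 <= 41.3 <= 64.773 False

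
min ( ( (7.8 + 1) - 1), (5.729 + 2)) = 7.729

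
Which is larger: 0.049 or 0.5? 0.5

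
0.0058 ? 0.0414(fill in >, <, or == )<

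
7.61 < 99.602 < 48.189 False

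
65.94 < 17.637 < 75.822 False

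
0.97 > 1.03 False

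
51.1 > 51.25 False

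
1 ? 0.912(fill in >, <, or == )>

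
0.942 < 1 True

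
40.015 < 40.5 True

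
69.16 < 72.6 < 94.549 True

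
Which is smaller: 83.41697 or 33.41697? 33.41697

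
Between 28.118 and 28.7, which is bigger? 28.7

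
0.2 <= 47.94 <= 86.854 True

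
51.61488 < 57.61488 True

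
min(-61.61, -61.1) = -61.61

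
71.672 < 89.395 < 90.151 True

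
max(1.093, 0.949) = 1.093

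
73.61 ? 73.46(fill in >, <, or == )>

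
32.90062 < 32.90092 True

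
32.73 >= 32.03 True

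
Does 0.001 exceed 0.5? No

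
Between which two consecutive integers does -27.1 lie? -28 and -27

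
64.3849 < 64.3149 False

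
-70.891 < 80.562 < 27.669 False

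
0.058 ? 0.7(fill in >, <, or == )<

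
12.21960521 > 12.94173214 False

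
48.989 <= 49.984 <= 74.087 True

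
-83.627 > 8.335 False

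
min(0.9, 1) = 0.9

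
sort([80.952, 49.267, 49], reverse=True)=[80.952, 49.267, 49]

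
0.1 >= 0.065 True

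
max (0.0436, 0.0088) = 0.0436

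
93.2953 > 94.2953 False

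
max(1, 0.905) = 1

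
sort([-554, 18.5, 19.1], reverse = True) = [19.1, 18.5, -554]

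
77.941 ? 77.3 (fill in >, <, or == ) >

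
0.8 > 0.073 True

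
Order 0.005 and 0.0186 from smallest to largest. 0.005, 0.0186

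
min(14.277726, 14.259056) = 14.259056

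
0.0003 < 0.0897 True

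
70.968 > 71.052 False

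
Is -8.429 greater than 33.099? No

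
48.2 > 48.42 False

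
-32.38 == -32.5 False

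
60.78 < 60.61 False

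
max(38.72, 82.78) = 82.78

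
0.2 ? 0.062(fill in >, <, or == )>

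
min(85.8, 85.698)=85.698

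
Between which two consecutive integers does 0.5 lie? 0 and 1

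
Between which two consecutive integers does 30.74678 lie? 30 and 31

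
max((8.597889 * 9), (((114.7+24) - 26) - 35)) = 77.7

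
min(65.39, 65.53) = 65.39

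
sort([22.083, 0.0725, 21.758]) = [0.0725, 21.758, 22.083]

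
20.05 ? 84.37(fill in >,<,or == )<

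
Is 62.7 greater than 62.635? Yes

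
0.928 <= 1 True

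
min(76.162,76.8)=76.162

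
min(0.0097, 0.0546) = 0.0097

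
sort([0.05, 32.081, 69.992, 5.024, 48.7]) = [0.05, 5.024, 32.081, 48.7, 69.992]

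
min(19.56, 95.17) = 19.56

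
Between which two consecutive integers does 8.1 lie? 8 and 9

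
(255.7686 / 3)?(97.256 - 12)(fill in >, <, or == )>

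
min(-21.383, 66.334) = -21.383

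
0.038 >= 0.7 False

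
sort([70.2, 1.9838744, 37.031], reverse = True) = [70.2, 37.031, 1.9838744]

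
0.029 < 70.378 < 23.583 False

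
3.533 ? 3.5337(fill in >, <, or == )<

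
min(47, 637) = 47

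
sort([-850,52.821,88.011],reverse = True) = [88.011,52.821,-850]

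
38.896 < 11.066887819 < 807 False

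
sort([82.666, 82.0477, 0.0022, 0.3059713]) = [0.0022, 0.3059713, 82.0477, 82.666]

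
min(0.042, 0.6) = 0.042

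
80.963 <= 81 True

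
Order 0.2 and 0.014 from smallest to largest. 0.014, 0.2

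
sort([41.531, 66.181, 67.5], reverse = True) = [67.5, 66.181, 41.531]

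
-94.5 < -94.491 True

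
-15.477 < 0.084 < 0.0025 False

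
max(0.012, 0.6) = 0.6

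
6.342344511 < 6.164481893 False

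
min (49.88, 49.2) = 49.2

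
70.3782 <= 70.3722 False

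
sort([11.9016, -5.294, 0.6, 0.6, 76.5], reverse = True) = [76.5, 11.9016, 0.6, 0.6, -5.294]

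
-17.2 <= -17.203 False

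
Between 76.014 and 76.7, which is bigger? 76.7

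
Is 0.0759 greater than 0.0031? Yes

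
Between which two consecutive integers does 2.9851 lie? 2 and 3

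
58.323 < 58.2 False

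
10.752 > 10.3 True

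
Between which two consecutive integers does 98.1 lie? 98 and 99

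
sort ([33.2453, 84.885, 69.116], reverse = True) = [84.885, 69.116, 33.2453]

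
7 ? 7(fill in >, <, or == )==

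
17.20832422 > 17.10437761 True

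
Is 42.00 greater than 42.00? No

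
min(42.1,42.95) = 42.1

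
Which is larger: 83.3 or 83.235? 83.3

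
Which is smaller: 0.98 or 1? 0.98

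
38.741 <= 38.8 True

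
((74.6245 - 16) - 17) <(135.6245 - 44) True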